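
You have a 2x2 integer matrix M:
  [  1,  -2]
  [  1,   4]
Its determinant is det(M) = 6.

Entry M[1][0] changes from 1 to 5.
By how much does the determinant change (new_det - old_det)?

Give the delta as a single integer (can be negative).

Answer: 8

Derivation:
Cofactor C_10 = 2
Entry delta = 5 - 1 = 4
Det delta = entry_delta * cofactor = 4 * 2 = 8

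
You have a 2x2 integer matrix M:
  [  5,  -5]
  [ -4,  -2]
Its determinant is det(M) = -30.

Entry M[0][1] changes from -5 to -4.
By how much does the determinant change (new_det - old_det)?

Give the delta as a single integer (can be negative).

Cofactor C_01 = 4
Entry delta = -4 - -5 = 1
Det delta = entry_delta * cofactor = 1 * 4 = 4

Answer: 4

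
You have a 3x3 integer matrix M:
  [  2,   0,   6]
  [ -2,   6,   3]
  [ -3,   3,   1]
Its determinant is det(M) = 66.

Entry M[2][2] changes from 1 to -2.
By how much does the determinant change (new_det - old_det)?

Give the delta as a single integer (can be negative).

Cofactor C_22 = 12
Entry delta = -2 - 1 = -3
Det delta = entry_delta * cofactor = -3 * 12 = -36

Answer: -36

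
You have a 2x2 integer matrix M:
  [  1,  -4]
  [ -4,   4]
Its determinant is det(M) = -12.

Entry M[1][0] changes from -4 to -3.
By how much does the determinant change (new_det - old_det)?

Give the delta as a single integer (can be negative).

Cofactor C_10 = 4
Entry delta = -3 - -4 = 1
Det delta = entry_delta * cofactor = 1 * 4 = 4

Answer: 4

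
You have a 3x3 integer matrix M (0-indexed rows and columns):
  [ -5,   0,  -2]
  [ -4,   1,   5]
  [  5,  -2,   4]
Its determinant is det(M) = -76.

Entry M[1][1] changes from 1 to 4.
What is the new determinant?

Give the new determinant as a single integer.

det is linear in row 1: changing M[1][1] by delta changes det by delta * cofactor(1,1).
Cofactor C_11 = (-1)^(1+1) * minor(1,1) = -10
Entry delta = 4 - 1 = 3
Det delta = 3 * -10 = -30
New det = -76 + -30 = -106

Answer: -106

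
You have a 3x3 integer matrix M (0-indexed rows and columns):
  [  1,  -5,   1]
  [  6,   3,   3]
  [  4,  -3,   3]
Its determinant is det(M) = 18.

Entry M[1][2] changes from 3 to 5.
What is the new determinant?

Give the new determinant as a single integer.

det is linear in row 1: changing M[1][2] by delta changes det by delta * cofactor(1,2).
Cofactor C_12 = (-1)^(1+2) * minor(1,2) = -17
Entry delta = 5 - 3 = 2
Det delta = 2 * -17 = -34
New det = 18 + -34 = -16

Answer: -16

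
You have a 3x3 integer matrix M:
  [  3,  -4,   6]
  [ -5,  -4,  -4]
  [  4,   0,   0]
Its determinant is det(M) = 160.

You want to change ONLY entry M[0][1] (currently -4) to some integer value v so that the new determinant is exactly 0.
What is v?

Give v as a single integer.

Answer: 6

Derivation:
det is linear in entry M[0][1]: det = old_det + (v - -4) * C_01
Cofactor C_01 = -16
Want det = 0: 160 + (v - -4) * -16 = 0
  (v - -4) = -160 / -16 = 10
  v = -4 + (10) = 6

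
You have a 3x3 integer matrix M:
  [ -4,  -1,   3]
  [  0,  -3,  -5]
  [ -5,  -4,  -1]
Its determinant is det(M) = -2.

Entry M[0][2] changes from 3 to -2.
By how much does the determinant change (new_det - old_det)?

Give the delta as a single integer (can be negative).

Answer: 75

Derivation:
Cofactor C_02 = -15
Entry delta = -2 - 3 = -5
Det delta = entry_delta * cofactor = -5 * -15 = 75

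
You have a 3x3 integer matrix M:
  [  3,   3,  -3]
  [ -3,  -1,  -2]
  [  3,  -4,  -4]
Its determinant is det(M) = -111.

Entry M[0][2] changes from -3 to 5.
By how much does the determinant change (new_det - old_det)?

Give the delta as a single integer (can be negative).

Answer: 120

Derivation:
Cofactor C_02 = 15
Entry delta = 5 - -3 = 8
Det delta = entry_delta * cofactor = 8 * 15 = 120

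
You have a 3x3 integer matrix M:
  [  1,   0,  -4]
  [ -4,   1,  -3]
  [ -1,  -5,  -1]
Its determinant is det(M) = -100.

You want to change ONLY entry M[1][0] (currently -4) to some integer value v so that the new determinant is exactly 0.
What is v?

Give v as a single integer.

det is linear in entry M[1][0]: det = old_det + (v - -4) * C_10
Cofactor C_10 = 20
Want det = 0: -100 + (v - -4) * 20 = 0
  (v - -4) = 100 / 20 = 5
  v = -4 + (5) = 1

Answer: 1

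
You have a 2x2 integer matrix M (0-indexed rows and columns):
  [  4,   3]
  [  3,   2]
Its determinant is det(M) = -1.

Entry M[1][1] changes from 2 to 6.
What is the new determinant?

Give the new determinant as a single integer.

Answer: 15

Derivation:
det is linear in row 1: changing M[1][1] by delta changes det by delta * cofactor(1,1).
Cofactor C_11 = (-1)^(1+1) * minor(1,1) = 4
Entry delta = 6 - 2 = 4
Det delta = 4 * 4 = 16
New det = -1 + 16 = 15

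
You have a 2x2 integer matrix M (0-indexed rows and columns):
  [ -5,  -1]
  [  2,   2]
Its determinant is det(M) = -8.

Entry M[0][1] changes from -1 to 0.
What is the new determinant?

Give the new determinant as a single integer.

Answer: -10

Derivation:
det is linear in row 0: changing M[0][1] by delta changes det by delta * cofactor(0,1).
Cofactor C_01 = (-1)^(0+1) * minor(0,1) = -2
Entry delta = 0 - -1 = 1
Det delta = 1 * -2 = -2
New det = -8 + -2 = -10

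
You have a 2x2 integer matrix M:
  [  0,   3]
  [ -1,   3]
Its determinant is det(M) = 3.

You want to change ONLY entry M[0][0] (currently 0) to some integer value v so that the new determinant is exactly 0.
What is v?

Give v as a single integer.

det is linear in entry M[0][0]: det = old_det + (v - 0) * C_00
Cofactor C_00 = 3
Want det = 0: 3 + (v - 0) * 3 = 0
  (v - 0) = -3 / 3 = -1
  v = 0 + (-1) = -1

Answer: -1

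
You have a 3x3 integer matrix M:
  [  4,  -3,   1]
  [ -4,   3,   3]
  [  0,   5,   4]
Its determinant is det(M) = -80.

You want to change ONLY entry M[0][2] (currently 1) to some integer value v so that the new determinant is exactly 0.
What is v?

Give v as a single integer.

det is linear in entry M[0][2]: det = old_det + (v - 1) * C_02
Cofactor C_02 = -20
Want det = 0: -80 + (v - 1) * -20 = 0
  (v - 1) = 80 / -20 = -4
  v = 1 + (-4) = -3

Answer: -3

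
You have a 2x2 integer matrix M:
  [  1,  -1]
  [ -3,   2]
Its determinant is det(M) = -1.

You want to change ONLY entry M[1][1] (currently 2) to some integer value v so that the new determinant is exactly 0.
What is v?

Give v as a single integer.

det is linear in entry M[1][1]: det = old_det + (v - 2) * C_11
Cofactor C_11 = 1
Want det = 0: -1 + (v - 2) * 1 = 0
  (v - 2) = 1 / 1 = 1
  v = 2 + (1) = 3

Answer: 3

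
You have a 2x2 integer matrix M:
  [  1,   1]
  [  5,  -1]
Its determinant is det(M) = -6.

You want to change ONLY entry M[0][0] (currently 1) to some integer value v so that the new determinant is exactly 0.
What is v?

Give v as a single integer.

Answer: -5

Derivation:
det is linear in entry M[0][0]: det = old_det + (v - 1) * C_00
Cofactor C_00 = -1
Want det = 0: -6 + (v - 1) * -1 = 0
  (v - 1) = 6 / -1 = -6
  v = 1 + (-6) = -5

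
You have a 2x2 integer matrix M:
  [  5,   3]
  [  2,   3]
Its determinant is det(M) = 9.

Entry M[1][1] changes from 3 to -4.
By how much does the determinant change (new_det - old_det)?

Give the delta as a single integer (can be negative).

Cofactor C_11 = 5
Entry delta = -4 - 3 = -7
Det delta = entry_delta * cofactor = -7 * 5 = -35

Answer: -35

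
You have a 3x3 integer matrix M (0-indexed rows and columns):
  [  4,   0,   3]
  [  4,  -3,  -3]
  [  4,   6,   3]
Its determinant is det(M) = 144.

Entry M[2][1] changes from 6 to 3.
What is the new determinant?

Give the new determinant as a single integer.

Answer: 72

Derivation:
det is linear in row 2: changing M[2][1] by delta changes det by delta * cofactor(2,1).
Cofactor C_21 = (-1)^(2+1) * minor(2,1) = 24
Entry delta = 3 - 6 = -3
Det delta = -3 * 24 = -72
New det = 144 + -72 = 72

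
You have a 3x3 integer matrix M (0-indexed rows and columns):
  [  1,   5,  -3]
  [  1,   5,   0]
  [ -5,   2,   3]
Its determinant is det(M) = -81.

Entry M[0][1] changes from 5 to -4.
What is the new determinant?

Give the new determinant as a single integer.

Answer: -54

Derivation:
det is linear in row 0: changing M[0][1] by delta changes det by delta * cofactor(0,1).
Cofactor C_01 = (-1)^(0+1) * minor(0,1) = -3
Entry delta = -4 - 5 = -9
Det delta = -9 * -3 = 27
New det = -81 + 27 = -54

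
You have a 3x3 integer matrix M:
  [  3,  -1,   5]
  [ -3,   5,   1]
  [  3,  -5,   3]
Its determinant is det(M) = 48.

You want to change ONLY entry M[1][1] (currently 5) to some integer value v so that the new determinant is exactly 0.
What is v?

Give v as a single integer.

det is linear in entry M[1][1]: det = old_det + (v - 5) * C_11
Cofactor C_11 = -6
Want det = 0: 48 + (v - 5) * -6 = 0
  (v - 5) = -48 / -6 = 8
  v = 5 + (8) = 13

Answer: 13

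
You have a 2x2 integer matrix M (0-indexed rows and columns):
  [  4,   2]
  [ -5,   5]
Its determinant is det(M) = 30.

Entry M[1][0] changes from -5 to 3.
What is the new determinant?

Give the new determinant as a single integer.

Answer: 14

Derivation:
det is linear in row 1: changing M[1][0] by delta changes det by delta * cofactor(1,0).
Cofactor C_10 = (-1)^(1+0) * minor(1,0) = -2
Entry delta = 3 - -5 = 8
Det delta = 8 * -2 = -16
New det = 30 + -16 = 14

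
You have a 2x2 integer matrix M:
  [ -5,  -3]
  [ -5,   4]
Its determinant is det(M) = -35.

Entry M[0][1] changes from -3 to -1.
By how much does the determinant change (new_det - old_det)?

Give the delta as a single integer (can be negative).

Answer: 10

Derivation:
Cofactor C_01 = 5
Entry delta = -1 - -3 = 2
Det delta = entry_delta * cofactor = 2 * 5 = 10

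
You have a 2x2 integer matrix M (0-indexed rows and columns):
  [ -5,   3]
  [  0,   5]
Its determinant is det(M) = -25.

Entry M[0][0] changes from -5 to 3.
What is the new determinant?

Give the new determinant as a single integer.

det is linear in row 0: changing M[0][0] by delta changes det by delta * cofactor(0,0).
Cofactor C_00 = (-1)^(0+0) * minor(0,0) = 5
Entry delta = 3 - -5 = 8
Det delta = 8 * 5 = 40
New det = -25 + 40 = 15

Answer: 15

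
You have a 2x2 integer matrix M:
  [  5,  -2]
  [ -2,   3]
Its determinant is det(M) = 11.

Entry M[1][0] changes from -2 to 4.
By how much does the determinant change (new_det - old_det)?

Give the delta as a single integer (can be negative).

Cofactor C_10 = 2
Entry delta = 4 - -2 = 6
Det delta = entry_delta * cofactor = 6 * 2 = 12

Answer: 12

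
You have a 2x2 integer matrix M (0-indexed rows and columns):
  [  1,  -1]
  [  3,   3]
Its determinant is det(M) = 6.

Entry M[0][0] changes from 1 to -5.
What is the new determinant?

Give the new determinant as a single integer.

Answer: -12

Derivation:
det is linear in row 0: changing M[0][0] by delta changes det by delta * cofactor(0,0).
Cofactor C_00 = (-1)^(0+0) * minor(0,0) = 3
Entry delta = -5 - 1 = -6
Det delta = -6 * 3 = -18
New det = 6 + -18 = -12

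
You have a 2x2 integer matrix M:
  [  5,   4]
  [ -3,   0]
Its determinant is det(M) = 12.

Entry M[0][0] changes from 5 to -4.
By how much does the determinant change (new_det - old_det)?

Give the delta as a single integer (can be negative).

Cofactor C_00 = 0
Entry delta = -4 - 5 = -9
Det delta = entry_delta * cofactor = -9 * 0 = 0

Answer: 0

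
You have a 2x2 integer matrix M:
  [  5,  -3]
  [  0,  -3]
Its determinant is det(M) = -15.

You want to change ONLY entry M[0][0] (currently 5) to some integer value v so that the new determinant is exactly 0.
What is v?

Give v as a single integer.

Answer: 0

Derivation:
det is linear in entry M[0][0]: det = old_det + (v - 5) * C_00
Cofactor C_00 = -3
Want det = 0: -15 + (v - 5) * -3 = 0
  (v - 5) = 15 / -3 = -5
  v = 5 + (-5) = 0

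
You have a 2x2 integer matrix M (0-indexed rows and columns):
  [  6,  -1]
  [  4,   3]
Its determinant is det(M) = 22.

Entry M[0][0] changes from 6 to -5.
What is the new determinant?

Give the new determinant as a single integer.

Answer: -11

Derivation:
det is linear in row 0: changing M[0][0] by delta changes det by delta * cofactor(0,0).
Cofactor C_00 = (-1)^(0+0) * minor(0,0) = 3
Entry delta = -5 - 6 = -11
Det delta = -11 * 3 = -33
New det = 22 + -33 = -11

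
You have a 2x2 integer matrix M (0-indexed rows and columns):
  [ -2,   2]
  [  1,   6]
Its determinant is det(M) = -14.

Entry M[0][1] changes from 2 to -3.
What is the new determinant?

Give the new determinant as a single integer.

Answer: -9

Derivation:
det is linear in row 0: changing M[0][1] by delta changes det by delta * cofactor(0,1).
Cofactor C_01 = (-1)^(0+1) * minor(0,1) = -1
Entry delta = -3 - 2 = -5
Det delta = -5 * -1 = 5
New det = -14 + 5 = -9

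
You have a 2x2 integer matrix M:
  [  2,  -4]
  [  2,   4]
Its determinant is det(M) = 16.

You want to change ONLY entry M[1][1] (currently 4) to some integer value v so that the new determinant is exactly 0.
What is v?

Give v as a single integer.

det is linear in entry M[1][1]: det = old_det + (v - 4) * C_11
Cofactor C_11 = 2
Want det = 0: 16 + (v - 4) * 2 = 0
  (v - 4) = -16 / 2 = -8
  v = 4 + (-8) = -4

Answer: -4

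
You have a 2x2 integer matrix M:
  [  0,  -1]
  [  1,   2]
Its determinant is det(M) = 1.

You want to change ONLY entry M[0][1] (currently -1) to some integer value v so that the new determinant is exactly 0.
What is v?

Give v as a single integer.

Answer: 0

Derivation:
det is linear in entry M[0][1]: det = old_det + (v - -1) * C_01
Cofactor C_01 = -1
Want det = 0: 1 + (v - -1) * -1 = 0
  (v - -1) = -1 / -1 = 1
  v = -1 + (1) = 0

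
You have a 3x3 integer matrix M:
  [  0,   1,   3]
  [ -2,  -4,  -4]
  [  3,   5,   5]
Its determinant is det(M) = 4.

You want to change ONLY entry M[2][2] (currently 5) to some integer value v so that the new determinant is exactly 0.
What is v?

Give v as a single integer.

det is linear in entry M[2][2]: det = old_det + (v - 5) * C_22
Cofactor C_22 = 2
Want det = 0: 4 + (v - 5) * 2 = 0
  (v - 5) = -4 / 2 = -2
  v = 5 + (-2) = 3

Answer: 3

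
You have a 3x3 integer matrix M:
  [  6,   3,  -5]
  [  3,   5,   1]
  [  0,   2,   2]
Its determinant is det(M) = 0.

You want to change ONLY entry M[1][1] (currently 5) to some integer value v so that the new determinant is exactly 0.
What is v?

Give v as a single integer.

Answer: 5

Derivation:
det is linear in entry M[1][1]: det = old_det + (v - 5) * C_11
Cofactor C_11 = 12
Want det = 0: 0 + (v - 5) * 12 = 0
  (v - 5) = 0 / 12 = 0
  v = 5 + (0) = 5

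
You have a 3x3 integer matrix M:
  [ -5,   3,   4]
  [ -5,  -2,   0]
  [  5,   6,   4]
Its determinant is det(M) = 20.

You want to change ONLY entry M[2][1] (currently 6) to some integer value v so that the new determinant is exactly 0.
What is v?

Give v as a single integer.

Answer: 7

Derivation:
det is linear in entry M[2][1]: det = old_det + (v - 6) * C_21
Cofactor C_21 = -20
Want det = 0: 20 + (v - 6) * -20 = 0
  (v - 6) = -20 / -20 = 1
  v = 6 + (1) = 7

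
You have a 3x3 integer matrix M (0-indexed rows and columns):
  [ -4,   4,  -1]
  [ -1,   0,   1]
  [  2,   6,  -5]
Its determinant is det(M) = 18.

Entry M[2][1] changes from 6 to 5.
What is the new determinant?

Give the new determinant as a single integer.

Answer: 13

Derivation:
det is linear in row 2: changing M[2][1] by delta changes det by delta * cofactor(2,1).
Cofactor C_21 = (-1)^(2+1) * minor(2,1) = 5
Entry delta = 5 - 6 = -1
Det delta = -1 * 5 = -5
New det = 18 + -5 = 13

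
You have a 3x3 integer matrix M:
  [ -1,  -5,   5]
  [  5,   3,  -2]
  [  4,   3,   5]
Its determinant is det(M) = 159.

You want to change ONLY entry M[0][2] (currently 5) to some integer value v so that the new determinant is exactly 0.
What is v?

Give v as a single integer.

det is linear in entry M[0][2]: det = old_det + (v - 5) * C_02
Cofactor C_02 = 3
Want det = 0: 159 + (v - 5) * 3 = 0
  (v - 5) = -159 / 3 = -53
  v = 5 + (-53) = -48

Answer: -48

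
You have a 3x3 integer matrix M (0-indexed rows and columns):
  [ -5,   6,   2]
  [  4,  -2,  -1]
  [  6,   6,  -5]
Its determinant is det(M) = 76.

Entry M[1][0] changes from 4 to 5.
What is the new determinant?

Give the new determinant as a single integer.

det is linear in row 1: changing M[1][0] by delta changes det by delta * cofactor(1,0).
Cofactor C_10 = (-1)^(1+0) * minor(1,0) = 42
Entry delta = 5 - 4 = 1
Det delta = 1 * 42 = 42
New det = 76 + 42 = 118

Answer: 118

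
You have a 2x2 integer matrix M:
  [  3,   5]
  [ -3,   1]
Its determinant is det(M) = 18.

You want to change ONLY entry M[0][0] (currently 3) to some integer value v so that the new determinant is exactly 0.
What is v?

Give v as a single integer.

Answer: -15

Derivation:
det is linear in entry M[0][0]: det = old_det + (v - 3) * C_00
Cofactor C_00 = 1
Want det = 0: 18 + (v - 3) * 1 = 0
  (v - 3) = -18 / 1 = -18
  v = 3 + (-18) = -15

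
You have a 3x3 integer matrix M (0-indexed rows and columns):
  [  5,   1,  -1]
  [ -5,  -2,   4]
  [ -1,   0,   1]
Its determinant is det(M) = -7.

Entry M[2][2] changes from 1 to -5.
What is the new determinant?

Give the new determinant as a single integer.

det is linear in row 2: changing M[2][2] by delta changes det by delta * cofactor(2,2).
Cofactor C_22 = (-1)^(2+2) * minor(2,2) = -5
Entry delta = -5 - 1 = -6
Det delta = -6 * -5 = 30
New det = -7 + 30 = 23

Answer: 23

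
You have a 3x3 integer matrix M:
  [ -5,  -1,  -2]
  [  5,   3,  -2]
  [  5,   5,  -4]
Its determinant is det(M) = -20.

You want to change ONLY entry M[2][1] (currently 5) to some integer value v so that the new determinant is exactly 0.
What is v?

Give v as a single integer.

det is linear in entry M[2][1]: det = old_det + (v - 5) * C_21
Cofactor C_21 = -20
Want det = 0: -20 + (v - 5) * -20 = 0
  (v - 5) = 20 / -20 = -1
  v = 5 + (-1) = 4

Answer: 4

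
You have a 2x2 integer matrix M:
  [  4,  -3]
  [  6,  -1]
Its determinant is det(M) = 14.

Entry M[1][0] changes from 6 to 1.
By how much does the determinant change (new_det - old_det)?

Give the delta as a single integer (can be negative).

Cofactor C_10 = 3
Entry delta = 1 - 6 = -5
Det delta = entry_delta * cofactor = -5 * 3 = -15

Answer: -15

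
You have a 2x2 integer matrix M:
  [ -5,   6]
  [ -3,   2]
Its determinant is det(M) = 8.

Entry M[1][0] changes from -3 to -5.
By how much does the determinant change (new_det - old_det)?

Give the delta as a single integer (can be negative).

Answer: 12

Derivation:
Cofactor C_10 = -6
Entry delta = -5 - -3 = -2
Det delta = entry_delta * cofactor = -2 * -6 = 12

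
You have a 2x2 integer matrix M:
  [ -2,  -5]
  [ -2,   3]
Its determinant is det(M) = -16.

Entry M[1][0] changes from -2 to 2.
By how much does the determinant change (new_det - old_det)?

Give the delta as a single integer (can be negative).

Answer: 20

Derivation:
Cofactor C_10 = 5
Entry delta = 2 - -2 = 4
Det delta = entry_delta * cofactor = 4 * 5 = 20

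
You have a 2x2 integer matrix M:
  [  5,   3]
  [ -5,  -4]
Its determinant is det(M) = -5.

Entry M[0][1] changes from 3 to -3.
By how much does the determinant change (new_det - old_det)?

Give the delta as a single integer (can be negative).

Answer: -30

Derivation:
Cofactor C_01 = 5
Entry delta = -3 - 3 = -6
Det delta = entry_delta * cofactor = -6 * 5 = -30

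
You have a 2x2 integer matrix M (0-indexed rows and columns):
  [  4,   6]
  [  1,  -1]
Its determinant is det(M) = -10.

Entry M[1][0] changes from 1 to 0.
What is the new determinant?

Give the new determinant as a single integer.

det is linear in row 1: changing M[1][0] by delta changes det by delta * cofactor(1,0).
Cofactor C_10 = (-1)^(1+0) * minor(1,0) = -6
Entry delta = 0 - 1 = -1
Det delta = -1 * -6 = 6
New det = -10 + 6 = -4

Answer: -4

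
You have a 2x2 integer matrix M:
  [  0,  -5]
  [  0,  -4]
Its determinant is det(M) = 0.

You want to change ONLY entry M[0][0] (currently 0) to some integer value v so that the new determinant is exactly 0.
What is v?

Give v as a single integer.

det is linear in entry M[0][0]: det = old_det + (v - 0) * C_00
Cofactor C_00 = -4
Want det = 0: 0 + (v - 0) * -4 = 0
  (v - 0) = 0 / -4 = 0
  v = 0 + (0) = 0

Answer: 0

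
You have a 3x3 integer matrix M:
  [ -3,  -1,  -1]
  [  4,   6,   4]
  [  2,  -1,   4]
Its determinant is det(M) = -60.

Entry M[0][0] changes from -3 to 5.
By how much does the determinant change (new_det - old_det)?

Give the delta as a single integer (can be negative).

Cofactor C_00 = 28
Entry delta = 5 - -3 = 8
Det delta = entry_delta * cofactor = 8 * 28 = 224

Answer: 224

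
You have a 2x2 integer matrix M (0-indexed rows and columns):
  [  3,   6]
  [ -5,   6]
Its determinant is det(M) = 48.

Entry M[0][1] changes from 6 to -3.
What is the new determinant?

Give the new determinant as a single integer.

Answer: 3

Derivation:
det is linear in row 0: changing M[0][1] by delta changes det by delta * cofactor(0,1).
Cofactor C_01 = (-1)^(0+1) * minor(0,1) = 5
Entry delta = -3 - 6 = -9
Det delta = -9 * 5 = -45
New det = 48 + -45 = 3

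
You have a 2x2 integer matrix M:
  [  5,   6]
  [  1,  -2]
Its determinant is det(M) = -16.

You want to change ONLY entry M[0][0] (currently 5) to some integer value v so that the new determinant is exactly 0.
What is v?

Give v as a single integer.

Answer: -3

Derivation:
det is linear in entry M[0][0]: det = old_det + (v - 5) * C_00
Cofactor C_00 = -2
Want det = 0: -16 + (v - 5) * -2 = 0
  (v - 5) = 16 / -2 = -8
  v = 5 + (-8) = -3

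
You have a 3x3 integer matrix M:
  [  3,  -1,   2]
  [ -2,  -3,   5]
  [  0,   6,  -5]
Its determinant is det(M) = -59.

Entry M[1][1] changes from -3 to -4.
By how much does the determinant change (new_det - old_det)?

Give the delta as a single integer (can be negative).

Answer: 15

Derivation:
Cofactor C_11 = -15
Entry delta = -4 - -3 = -1
Det delta = entry_delta * cofactor = -1 * -15 = 15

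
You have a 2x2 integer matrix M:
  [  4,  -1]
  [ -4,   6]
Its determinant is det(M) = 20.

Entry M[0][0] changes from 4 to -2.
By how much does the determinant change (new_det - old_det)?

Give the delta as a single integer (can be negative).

Answer: -36

Derivation:
Cofactor C_00 = 6
Entry delta = -2 - 4 = -6
Det delta = entry_delta * cofactor = -6 * 6 = -36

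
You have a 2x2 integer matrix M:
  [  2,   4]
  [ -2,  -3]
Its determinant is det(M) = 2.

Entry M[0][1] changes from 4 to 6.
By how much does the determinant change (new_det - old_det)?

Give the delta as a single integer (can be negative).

Answer: 4

Derivation:
Cofactor C_01 = 2
Entry delta = 6 - 4 = 2
Det delta = entry_delta * cofactor = 2 * 2 = 4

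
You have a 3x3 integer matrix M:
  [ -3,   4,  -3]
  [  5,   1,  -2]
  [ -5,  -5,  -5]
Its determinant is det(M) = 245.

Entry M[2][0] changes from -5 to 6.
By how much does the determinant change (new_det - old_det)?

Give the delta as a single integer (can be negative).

Cofactor C_20 = -5
Entry delta = 6 - -5 = 11
Det delta = entry_delta * cofactor = 11 * -5 = -55

Answer: -55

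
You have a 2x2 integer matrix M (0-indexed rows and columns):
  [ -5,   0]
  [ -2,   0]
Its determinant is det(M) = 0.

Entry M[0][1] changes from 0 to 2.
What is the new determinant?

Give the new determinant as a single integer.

det is linear in row 0: changing M[0][1] by delta changes det by delta * cofactor(0,1).
Cofactor C_01 = (-1)^(0+1) * minor(0,1) = 2
Entry delta = 2 - 0 = 2
Det delta = 2 * 2 = 4
New det = 0 + 4 = 4

Answer: 4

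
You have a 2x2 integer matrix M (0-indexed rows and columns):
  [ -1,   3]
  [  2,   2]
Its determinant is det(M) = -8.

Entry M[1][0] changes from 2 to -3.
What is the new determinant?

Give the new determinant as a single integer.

Answer: 7

Derivation:
det is linear in row 1: changing M[1][0] by delta changes det by delta * cofactor(1,0).
Cofactor C_10 = (-1)^(1+0) * minor(1,0) = -3
Entry delta = -3 - 2 = -5
Det delta = -5 * -3 = 15
New det = -8 + 15 = 7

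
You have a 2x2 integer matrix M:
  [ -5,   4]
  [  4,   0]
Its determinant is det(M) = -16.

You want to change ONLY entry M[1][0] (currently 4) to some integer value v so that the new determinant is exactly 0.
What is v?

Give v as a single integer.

det is linear in entry M[1][0]: det = old_det + (v - 4) * C_10
Cofactor C_10 = -4
Want det = 0: -16 + (v - 4) * -4 = 0
  (v - 4) = 16 / -4 = -4
  v = 4 + (-4) = 0

Answer: 0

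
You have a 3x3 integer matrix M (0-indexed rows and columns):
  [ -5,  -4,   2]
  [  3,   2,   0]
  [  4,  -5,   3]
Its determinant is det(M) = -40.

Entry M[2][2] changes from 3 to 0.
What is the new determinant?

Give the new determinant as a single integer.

Answer: -46

Derivation:
det is linear in row 2: changing M[2][2] by delta changes det by delta * cofactor(2,2).
Cofactor C_22 = (-1)^(2+2) * minor(2,2) = 2
Entry delta = 0 - 3 = -3
Det delta = -3 * 2 = -6
New det = -40 + -6 = -46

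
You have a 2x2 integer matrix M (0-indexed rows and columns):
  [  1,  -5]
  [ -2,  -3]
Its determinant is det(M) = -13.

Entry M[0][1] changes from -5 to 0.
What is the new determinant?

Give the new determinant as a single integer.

det is linear in row 0: changing M[0][1] by delta changes det by delta * cofactor(0,1).
Cofactor C_01 = (-1)^(0+1) * minor(0,1) = 2
Entry delta = 0 - -5 = 5
Det delta = 5 * 2 = 10
New det = -13 + 10 = -3

Answer: -3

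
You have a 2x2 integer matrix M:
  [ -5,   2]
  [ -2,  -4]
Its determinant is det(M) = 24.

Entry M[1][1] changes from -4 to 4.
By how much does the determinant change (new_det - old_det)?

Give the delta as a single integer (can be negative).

Cofactor C_11 = -5
Entry delta = 4 - -4 = 8
Det delta = entry_delta * cofactor = 8 * -5 = -40

Answer: -40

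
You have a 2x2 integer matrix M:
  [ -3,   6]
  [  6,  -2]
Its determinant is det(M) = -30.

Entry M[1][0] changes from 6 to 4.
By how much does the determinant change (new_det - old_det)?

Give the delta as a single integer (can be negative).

Cofactor C_10 = -6
Entry delta = 4 - 6 = -2
Det delta = entry_delta * cofactor = -2 * -6 = 12

Answer: 12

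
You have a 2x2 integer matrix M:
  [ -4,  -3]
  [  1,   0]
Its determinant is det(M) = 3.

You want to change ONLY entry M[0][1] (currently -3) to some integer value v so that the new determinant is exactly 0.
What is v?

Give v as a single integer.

det is linear in entry M[0][1]: det = old_det + (v - -3) * C_01
Cofactor C_01 = -1
Want det = 0: 3 + (v - -3) * -1 = 0
  (v - -3) = -3 / -1 = 3
  v = -3 + (3) = 0

Answer: 0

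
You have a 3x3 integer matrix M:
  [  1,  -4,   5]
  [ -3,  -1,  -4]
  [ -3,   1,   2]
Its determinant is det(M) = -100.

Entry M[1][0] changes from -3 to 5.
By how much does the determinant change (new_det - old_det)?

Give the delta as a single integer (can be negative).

Answer: 104

Derivation:
Cofactor C_10 = 13
Entry delta = 5 - -3 = 8
Det delta = entry_delta * cofactor = 8 * 13 = 104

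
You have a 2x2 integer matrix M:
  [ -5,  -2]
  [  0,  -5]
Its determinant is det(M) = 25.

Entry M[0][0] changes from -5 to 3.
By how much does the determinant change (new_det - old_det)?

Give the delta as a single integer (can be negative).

Cofactor C_00 = -5
Entry delta = 3 - -5 = 8
Det delta = entry_delta * cofactor = 8 * -5 = -40

Answer: -40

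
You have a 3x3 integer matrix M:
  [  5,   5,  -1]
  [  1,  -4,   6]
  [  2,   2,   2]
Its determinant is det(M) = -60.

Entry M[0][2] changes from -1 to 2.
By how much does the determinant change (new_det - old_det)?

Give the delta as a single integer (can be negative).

Answer: 30

Derivation:
Cofactor C_02 = 10
Entry delta = 2 - -1 = 3
Det delta = entry_delta * cofactor = 3 * 10 = 30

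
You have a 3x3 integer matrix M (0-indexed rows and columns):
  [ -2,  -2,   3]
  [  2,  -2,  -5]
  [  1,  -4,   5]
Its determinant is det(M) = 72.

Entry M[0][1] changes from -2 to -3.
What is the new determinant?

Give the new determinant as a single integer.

det is linear in row 0: changing M[0][1] by delta changes det by delta * cofactor(0,1).
Cofactor C_01 = (-1)^(0+1) * minor(0,1) = -15
Entry delta = -3 - -2 = -1
Det delta = -1 * -15 = 15
New det = 72 + 15 = 87

Answer: 87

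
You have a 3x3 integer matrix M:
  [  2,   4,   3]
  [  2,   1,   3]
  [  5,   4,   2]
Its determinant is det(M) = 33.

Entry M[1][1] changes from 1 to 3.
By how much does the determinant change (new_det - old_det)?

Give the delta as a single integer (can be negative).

Cofactor C_11 = -11
Entry delta = 3 - 1 = 2
Det delta = entry_delta * cofactor = 2 * -11 = -22

Answer: -22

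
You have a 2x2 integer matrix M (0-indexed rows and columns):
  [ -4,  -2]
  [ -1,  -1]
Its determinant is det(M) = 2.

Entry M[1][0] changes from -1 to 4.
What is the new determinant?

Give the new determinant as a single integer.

det is linear in row 1: changing M[1][0] by delta changes det by delta * cofactor(1,0).
Cofactor C_10 = (-1)^(1+0) * minor(1,0) = 2
Entry delta = 4 - -1 = 5
Det delta = 5 * 2 = 10
New det = 2 + 10 = 12

Answer: 12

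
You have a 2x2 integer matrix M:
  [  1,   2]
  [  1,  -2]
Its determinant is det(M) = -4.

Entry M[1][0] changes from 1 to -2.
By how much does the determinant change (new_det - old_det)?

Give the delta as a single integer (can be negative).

Cofactor C_10 = -2
Entry delta = -2 - 1 = -3
Det delta = entry_delta * cofactor = -3 * -2 = 6

Answer: 6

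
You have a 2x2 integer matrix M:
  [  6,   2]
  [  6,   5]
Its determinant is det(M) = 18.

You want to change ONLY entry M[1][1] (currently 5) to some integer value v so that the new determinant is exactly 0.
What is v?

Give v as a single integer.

Answer: 2

Derivation:
det is linear in entry M[1][1]: det = old_det + (v - 5) * C_11
Cofactor C_11 = 6
Want det = 0: 18 + (v - 5) * 6 = 0
  (v - 5) = -18 / 6 = -3
  v = 5 + (-3) = 2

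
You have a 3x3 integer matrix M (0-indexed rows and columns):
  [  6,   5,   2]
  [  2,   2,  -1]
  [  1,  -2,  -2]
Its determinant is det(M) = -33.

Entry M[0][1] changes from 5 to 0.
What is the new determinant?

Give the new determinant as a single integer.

Answer: -48

Derivation:
det is linear in row 0: changing M[0][1] by delta changes det by delta * cofactor(0,1).
Cofactor C_01 = (-1)^(0+1) * minor(0,1) = 3
Entry delta = 0 - 5 = -5
Det delta = -5 * 3 = -15
New det = -33 + -15 = -48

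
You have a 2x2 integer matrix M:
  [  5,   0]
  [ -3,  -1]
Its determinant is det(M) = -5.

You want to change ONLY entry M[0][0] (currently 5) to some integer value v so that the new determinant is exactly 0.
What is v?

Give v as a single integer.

Answer: 0

Derivation:
det is linear in entry M[0][0]: det = old_det + (v - 5) * C_00
Cofactor C_00 = -1
Want det = 0: -5 + (v - 5) * -1 = 0
  (v - 5) = 5 / -1 = -5
  v = 5 + (-5) = 0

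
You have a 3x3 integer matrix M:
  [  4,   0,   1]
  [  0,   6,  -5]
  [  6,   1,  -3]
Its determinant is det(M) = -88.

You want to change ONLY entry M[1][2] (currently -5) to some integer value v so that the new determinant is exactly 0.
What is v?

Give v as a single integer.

det is linear in entry M[1][2]: det = old_det + (v - -5) * C_12
Cofactor C_12 = -4
Want det = 0: -88 + (v - -5) * -4 = 0
  (v - -5) = 88 / -4 = -22
  v = -5 + (-22) = -27

Answer: -27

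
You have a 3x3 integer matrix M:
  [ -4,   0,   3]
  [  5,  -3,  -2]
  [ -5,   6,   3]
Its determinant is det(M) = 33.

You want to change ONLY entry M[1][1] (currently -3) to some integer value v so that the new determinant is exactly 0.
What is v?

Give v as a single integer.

Answer: -14

Derivation:
det is linear in entry M[1][1]: det = old_det + (v - -3) * C_11
Cofactor C_11 = 3
Want det = 0: 33 + (v - -3) * 3 = 0
  (v - -3) = -33 / 3 = -11
  v = -3 + (-11) = -14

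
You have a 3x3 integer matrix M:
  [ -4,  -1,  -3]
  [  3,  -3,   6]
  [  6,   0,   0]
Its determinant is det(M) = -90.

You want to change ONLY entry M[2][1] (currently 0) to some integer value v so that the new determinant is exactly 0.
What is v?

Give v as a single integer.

det is linear in entry M[2][1]: det = old_det + (v - 0) * C_21
Cofactor C_21 = 15
Want det = 0: -90 + (v - 0) * 15 = 0
  (v - 0) = 90 / 15 = 6
  v = 0 + (6) = 6

Answer: 6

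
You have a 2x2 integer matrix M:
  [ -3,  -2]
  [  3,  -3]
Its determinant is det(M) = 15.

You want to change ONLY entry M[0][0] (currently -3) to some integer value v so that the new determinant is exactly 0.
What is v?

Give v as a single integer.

Answer: 2

Derivation:
det is linear in entry M[0][0]: det = old_det + (v - -3) * C_00
Cofactor C_00 = -3
Want det = 0: 15 + (v - -3) * -3 = 0
  (v - -3) = -15 / -3 = 5
  v = -3 + (5) = 2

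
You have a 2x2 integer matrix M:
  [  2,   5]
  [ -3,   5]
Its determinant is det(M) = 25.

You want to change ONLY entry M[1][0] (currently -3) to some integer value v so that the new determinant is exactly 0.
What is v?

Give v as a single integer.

Answer: 2

Derivation:
det is linear in entry M[1][0]: det = old_det + (v - -3) * C_10
Cofactor C_10 = -5
Want det = 0: 25 + (v - -3) * -5 = 0
  (v - -3) = -25 / -5 = 5
  v = -3 + (5) = 2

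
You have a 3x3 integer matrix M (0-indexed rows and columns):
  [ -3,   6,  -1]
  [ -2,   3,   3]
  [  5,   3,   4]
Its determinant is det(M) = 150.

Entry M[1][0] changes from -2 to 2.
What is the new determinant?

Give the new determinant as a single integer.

det is linear in row 1: changing M[1][0] by delta changes det by delta * cofactor(1,0).
Cofactor C_10 = (-1)^(1+0) * minor(1,0) = -27
Entry delta = 2 - -2 = 4
Det delta = 4 * -27 = -108
New det = 150 + -108 = 42

Answer: 42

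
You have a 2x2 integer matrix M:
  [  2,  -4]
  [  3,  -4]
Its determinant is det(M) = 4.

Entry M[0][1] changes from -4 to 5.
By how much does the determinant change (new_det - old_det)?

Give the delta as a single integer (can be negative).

Answer: -27

Derivation:
Cofactor C_01 = -3
Entry delta = 5 - -4 = 9
Det delta = entry_delta * cofactor = 9 * -3 = -27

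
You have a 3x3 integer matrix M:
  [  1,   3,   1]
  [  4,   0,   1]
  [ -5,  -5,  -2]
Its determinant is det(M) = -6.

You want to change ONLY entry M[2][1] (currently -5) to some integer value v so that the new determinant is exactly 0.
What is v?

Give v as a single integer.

Answer: -3

Derivation:
det is linear in entry M[2][1]: det = old_det + (v - -5) * C_21
Cofactor C_21 = 3
Want det = 0: -6 + (v - -5) * 3 = 0
  (v - -5) = 6 / 3 = 2
  v = -5 + (2) = -3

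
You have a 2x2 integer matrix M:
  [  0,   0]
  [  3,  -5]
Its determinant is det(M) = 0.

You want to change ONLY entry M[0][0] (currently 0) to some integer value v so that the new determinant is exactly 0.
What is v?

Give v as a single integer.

det is linear in entry M[0][0]: det = old_det + (v - 0) * C_00
Cofactor C_00 = -5
Want det = 0: 0 + (v - 0) * -5 = 0
  (v - 0) = 0 / -5 = 0
  v = 0 + (0) = 0

Answer: 0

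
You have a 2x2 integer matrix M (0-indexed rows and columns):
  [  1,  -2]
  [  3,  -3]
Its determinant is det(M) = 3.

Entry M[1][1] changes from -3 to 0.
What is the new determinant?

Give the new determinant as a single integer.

Answer: 6

Derivation:
det is linear in row 1: changing M[1][1] by delta changes det by delta * cofactor(1,1).
Cofactor C_11 = (-1)^(1+1) * minor(1,1) = 1
Entry delta = 0 - -3 = 3
Det delta = 3 * 1 = 3
New det = 3 + 3 = 6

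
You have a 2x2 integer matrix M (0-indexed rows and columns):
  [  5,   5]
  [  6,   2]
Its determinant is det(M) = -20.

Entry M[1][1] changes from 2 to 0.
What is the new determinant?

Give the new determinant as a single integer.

det is linear in row 1: changing M[1][1] by delta changes det by delta * cofactor(1,1).
Cofactor C_11 = (-1)^(1+1) * minor(1,1) = 5
Entry delta = 0 - 2 = -2
Det delta = -2 * 5 = -10
New det = -20 + -10 = -30

Answer: -30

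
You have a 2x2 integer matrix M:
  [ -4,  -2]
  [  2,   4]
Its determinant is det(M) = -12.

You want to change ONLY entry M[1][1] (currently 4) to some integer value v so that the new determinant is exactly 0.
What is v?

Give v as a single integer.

Answer: 1

Derivation:
det is linear in entry M[1][1]: det = old_det + (v - 4) * C_11
Cofactor C_11 = -4
Want det = 0: -12 + (v - 4) * -4 = 0
  (v - 4) = 12 / -4 = -3
  v = 4 + (-3) = 1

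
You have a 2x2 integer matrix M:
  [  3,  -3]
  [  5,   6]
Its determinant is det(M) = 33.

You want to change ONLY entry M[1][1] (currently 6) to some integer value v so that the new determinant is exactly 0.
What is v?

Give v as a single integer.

Answer: -5

Derivation:
det is linear in entry M[1][1]: det = old_det + (v - 6) * C_11
Cofactor C_11 = 3
Want det = 0: 33 + (v - 6) * 3 = 0
  (v - 6) = -33 / 3 = -11
  v = 6 + (-11) = -5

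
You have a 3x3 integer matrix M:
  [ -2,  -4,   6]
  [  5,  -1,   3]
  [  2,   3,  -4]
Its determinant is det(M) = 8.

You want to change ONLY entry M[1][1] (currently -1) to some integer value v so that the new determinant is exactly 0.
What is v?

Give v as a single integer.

Answer: 1

Derivation:
det is linear in entry M[1][1]: det = old_det + (v - -1) * C_11
Cofactor C_11 = -4
Want det = 0: 8 + (v - -1) * -4 = 0
  (v - -1) = -8 / -4 = 2
  v = -1 + (2) = 1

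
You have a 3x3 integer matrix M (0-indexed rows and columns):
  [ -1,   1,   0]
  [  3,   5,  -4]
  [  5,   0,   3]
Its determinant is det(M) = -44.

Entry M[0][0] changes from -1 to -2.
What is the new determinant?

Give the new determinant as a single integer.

Answer: -59

Derivation:
det is linear in row 0: changing M[0][0] by delta changes det by delta * cofactor(0,0).
Cofactor C_00 = (-1)^(0+0) * minor(0,0) = 15
Entry delta = -2 - -1 = -1
Det delta = -1 * 15 = -15
New det = -44 + -15 = -59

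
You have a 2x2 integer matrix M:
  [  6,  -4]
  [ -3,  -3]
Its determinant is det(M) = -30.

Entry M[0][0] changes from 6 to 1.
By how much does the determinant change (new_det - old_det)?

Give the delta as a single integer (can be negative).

Answer: 15

Derivation:
Cofactor C_00 = -3
Entry delta = 1 - 6 = -5
Det delta = entry_delta * cofactor = -5 * -3 = 15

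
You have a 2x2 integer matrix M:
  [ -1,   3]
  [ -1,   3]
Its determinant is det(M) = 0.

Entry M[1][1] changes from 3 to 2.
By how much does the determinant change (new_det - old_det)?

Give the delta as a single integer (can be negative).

Cofactor C_11 = -1
Entry delta = 2 - 3 = -1
Det delta = entry_delta * cofactor = -1 * -1 = 1

Answer: 1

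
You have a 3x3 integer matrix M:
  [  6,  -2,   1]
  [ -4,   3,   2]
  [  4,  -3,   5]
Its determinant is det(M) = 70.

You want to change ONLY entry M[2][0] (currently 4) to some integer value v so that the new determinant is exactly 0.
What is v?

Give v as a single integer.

det is linear in entry M[2][0]: det = old_det + (v - 4) * C_20
Cofactor C_20 = -7
Want det = 0: 70 + (v - 4) * -7 = 0
  (v - 4) = -70 / -7 = 10
  v = 4 + (10) = 14

Answer: 14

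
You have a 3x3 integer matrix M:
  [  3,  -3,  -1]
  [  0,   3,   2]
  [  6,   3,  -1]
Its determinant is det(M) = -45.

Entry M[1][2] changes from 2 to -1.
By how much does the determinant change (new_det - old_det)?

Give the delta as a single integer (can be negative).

Answer: 81

Derivation:
Cofactor C_12 = -27
Entry delta = -1 - 2 = -3
Det delta = entry_delta * cofactor = -3 * -27 = 81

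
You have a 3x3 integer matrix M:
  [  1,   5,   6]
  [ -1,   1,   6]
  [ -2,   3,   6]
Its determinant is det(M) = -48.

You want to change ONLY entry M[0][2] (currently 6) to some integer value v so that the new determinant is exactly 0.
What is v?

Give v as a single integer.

det is linear in entry M[0][2]: det = old_det + (v - 6) * C_02
Cofactor C_02 = -1
Want det = 0: -48 + (v - 6) * -1 = 0
  (v - 6) = 48 / -1 = -48
  v = 6 + (-48) = -42

Answer: -42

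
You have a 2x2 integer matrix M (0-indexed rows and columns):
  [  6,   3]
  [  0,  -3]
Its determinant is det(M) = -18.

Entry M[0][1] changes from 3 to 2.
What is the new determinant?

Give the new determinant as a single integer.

Answer: -18

Derivation:
det is linear in row 0: changing M[0][1] by delta changes det by delta * cofactor(0,1).
Cofactor C_01 = (-1)^(0+1) * minor(0,1) = 0
Entry delta = 2 - 3 = -1
Det delta = -1 * 0 = 0
New det = -18 + 0 = -18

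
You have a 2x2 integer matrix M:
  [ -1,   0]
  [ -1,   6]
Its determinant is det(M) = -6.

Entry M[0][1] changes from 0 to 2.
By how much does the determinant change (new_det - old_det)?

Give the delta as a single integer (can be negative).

Answer: 2

Derivation:
Cofactor C_01 = 1
Entry delta = 2 - 0 = 2
Det delta = entry_delta * cofactor = 2 * 1 = 2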